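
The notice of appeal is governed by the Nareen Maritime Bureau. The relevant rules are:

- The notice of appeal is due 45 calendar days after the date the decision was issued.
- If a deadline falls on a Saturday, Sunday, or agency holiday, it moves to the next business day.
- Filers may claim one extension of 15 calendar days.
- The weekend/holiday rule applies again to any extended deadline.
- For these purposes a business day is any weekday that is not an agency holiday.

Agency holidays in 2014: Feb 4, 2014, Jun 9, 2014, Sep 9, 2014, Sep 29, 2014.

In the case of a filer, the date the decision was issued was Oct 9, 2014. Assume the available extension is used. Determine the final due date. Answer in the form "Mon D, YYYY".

Dec 9, 2014

45 calendar days after Oct 9, 2014 is Nov 23, 2014.
Because Nov 23, 2014 is a Sunday, the deadline becomes Nov 24, 2014 (Monday).
Add the 15 calendar-day extension to Nov 24, 2014: Dec 9, 2014.
Since Dec 9, 2014 is a Tuesday and not a holiday, the date is unchanged.
Deadline: Dec 9, 2014.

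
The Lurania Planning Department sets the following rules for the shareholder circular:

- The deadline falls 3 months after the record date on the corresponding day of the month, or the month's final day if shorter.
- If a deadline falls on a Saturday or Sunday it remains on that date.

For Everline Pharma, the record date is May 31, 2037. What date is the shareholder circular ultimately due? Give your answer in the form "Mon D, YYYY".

Aug 31, 2037

Moving 3 months forward from May 31, 2037 on the corresponding day gives Aug 31, 2037.
Aug 31, 2037 falls on a Monday. The rules make no weekend/holiday allowance, so it remains Aug 31, 2037.
Deadline: Aug 31, 2037.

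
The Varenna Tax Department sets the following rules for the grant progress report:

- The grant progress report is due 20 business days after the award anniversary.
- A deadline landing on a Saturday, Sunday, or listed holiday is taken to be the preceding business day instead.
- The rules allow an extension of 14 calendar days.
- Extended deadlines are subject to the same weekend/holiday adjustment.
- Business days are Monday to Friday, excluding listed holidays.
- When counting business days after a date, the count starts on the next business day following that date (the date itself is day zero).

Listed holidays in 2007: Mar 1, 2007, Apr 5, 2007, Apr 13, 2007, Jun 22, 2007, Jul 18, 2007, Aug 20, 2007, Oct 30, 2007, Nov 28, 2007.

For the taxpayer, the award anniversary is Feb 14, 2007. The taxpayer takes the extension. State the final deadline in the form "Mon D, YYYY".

Starting the day after Feb 14, 2007 and counting 20 business days lands on Mar 15, 2007.
Mar 15, 2007 is a Thursday and not a listed holiday, so it stands.
Applying the 14-calendar-day extension: Mar 15, 2007 + 14 days = Mar 29, 2007.
Mar 29, 2007 is a Thursday and not a listed holiday, so it stands.
So the filing is due Mar 29, 2007.

Mar 29, 2007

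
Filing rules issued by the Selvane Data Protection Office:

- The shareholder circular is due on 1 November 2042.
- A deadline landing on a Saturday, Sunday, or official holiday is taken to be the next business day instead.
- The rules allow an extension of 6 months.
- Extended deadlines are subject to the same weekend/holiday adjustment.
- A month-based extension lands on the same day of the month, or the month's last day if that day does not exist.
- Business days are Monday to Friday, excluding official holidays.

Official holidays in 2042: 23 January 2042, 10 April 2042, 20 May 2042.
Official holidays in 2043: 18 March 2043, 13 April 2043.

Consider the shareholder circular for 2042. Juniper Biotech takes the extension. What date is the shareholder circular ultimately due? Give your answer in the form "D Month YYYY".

4 May 2043

The statutory due date is 1 November 2042.
Because 1 November 2042 is a Saturday, the deadline becomes 3 November 2042 (Monday).
The 6 months extension carries 3 November 2042 to 3 May 2043.
Because 3 May 2043 is a Sunday, the deadline becomes 4 May 2043 (Monday).
So the filing is due 4 May 2043.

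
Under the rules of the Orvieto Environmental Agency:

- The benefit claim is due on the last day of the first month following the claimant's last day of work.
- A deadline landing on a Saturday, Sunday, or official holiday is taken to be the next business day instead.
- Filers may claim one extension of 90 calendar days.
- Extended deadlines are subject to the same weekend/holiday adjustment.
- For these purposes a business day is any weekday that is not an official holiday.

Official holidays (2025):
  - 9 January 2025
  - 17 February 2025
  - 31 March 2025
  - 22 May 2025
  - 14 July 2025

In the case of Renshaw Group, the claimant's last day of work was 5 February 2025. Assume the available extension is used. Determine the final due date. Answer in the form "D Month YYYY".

1 month after 5 February 2025 is March 2025; that month ends on 31 March 2025.
31 March 2025 is a listed holiday, so it moves to the next business day, 1 April 2025 (Tuesday).
The 90-calendar-day extension moves the deadline from 1 April 2025 to 30 June 2025.
30 June 2025 is a Monday and not a listed holiday, so it stands.
So the filing is due 30 June 2025.

30 June 2025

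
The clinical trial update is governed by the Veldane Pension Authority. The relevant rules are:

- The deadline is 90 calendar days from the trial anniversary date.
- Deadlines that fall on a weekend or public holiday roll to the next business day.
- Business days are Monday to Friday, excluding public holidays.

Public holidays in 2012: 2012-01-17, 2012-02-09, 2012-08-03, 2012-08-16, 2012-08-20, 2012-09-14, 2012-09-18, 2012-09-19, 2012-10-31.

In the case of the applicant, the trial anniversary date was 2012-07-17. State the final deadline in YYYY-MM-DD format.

Trigger date 2012-07-17 + 90 calendar days = 2012-10-15.
2012-10-15 is a Monday and not a listed holiday, so it stands.
Deadline: 2012-10-15.

2012-10-15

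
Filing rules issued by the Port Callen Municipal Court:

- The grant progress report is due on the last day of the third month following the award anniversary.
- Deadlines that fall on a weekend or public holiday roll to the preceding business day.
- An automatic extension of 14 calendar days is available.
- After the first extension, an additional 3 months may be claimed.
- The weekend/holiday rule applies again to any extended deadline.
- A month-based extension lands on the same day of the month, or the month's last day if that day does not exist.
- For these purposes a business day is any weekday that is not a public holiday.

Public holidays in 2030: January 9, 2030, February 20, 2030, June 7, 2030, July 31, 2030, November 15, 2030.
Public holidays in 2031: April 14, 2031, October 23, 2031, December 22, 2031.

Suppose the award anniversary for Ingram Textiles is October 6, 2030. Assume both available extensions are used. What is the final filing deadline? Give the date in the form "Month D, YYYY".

May 14, 2031

3 months after October 6, 2030 is January 2031; that month ends on January 31, 2031.
January 31, 2031 (Friday) is already a business day.
Applying the 14-calendar-day extension: January 31, 2031 + 14 days = February 14, 2031.
February 14, 2031 falls on a Friday, which is a business day, so no adjustment is needed.
Add 3 months to February 14, 2031: May 14, 2031.
May 14, 2031 falls on a Wednesday, which is a business day, so no adjustment is needed.
The final due date is May 14, 2031.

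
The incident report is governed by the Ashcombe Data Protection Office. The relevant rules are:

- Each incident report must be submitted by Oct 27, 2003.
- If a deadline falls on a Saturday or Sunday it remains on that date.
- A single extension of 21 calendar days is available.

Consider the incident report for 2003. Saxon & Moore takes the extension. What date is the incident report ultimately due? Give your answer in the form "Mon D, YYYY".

Nov 17, 2003

The stated deadline is Oct 27, 2003.
No adjustment is made for weekends or holidays, so Oct 27, 2003 stands.
With the 21-day extension, Oct 27, 2003 becomes Nov 17, 2003.
Nov 17, 2003 is a Monday; no weekend or holiday adjustment applies.
So the filing is due Nov 17, 2003.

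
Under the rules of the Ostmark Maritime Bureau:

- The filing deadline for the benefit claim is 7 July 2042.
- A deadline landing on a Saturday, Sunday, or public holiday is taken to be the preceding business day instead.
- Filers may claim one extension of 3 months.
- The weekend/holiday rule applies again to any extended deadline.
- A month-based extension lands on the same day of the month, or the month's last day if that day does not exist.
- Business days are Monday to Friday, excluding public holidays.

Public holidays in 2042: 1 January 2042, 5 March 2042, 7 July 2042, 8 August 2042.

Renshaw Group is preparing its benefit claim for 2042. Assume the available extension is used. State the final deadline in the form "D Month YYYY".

The stated deadline is 7 July 2042.
7 July 2042 is a listed holiday, so it moves to the preceding business day, 4 July 2042 (Friday).
The 3 months extension carries 4 July 2042 to 4 October 2042.
4 October 2042 falls on a Saturday. Rolling to the preceding business day gives 3 October 2042, a Friday.
Final deadline: 3 October 2042.

3 October 2042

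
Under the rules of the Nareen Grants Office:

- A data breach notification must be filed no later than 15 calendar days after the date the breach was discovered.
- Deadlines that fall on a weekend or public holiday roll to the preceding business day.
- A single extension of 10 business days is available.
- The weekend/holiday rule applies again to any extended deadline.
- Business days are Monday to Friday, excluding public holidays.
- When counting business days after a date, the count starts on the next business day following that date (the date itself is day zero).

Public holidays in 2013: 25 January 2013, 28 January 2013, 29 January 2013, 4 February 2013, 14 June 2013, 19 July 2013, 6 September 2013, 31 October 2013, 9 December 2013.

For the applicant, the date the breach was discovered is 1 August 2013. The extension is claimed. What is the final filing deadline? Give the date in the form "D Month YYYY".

From 1 August 2013, 15 calendar days later is 16 August 2013.
16 August 2013 falls on a Friday, which is a business day, so no adjustment is needed.
Applying the 10-business-day extension: 10 business days after 16 August 2013 is 30 August 2013.
30 August 2013 is a Friday and not a listed holiday, so it stands.
Final deadline: 30 August 2013.

30 August 2013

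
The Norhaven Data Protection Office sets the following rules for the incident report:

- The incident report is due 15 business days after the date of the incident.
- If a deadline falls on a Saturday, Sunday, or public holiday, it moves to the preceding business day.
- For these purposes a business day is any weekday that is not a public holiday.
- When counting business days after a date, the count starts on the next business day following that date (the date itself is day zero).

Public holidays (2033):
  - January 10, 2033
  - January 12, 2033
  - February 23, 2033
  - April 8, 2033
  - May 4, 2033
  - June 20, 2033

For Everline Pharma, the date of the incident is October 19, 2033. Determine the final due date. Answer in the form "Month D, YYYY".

November 9, 2033

Starting the day after October 19, 2033 and counting 15 business days lands on November 9, 2033.
Since November 9, 2033 is a Wednesday and not a holiday, the date is unchanged.
The final due date is November 9, 2033.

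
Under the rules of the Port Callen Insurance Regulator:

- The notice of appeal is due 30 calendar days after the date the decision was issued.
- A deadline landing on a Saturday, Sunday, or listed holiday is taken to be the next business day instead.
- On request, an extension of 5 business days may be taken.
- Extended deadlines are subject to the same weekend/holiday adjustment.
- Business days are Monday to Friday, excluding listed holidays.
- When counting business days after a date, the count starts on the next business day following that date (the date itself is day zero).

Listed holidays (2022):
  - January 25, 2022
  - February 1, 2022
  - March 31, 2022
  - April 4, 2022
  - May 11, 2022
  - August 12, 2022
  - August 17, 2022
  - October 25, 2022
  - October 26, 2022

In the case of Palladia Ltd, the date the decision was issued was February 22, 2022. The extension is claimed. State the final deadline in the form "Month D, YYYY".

April 1, 2022

Trigger date February 22, 2022 + 30 calendar days = March 24, 2022.
March 24, 2022 (Thursday) is already a business day.
The 5-business-day extension runs from March 24, 2022 to April 1, 2022.
April 1, 2022 is a Friday and not a listed holiday, so it stands.
So the filing is due April 1, 2022.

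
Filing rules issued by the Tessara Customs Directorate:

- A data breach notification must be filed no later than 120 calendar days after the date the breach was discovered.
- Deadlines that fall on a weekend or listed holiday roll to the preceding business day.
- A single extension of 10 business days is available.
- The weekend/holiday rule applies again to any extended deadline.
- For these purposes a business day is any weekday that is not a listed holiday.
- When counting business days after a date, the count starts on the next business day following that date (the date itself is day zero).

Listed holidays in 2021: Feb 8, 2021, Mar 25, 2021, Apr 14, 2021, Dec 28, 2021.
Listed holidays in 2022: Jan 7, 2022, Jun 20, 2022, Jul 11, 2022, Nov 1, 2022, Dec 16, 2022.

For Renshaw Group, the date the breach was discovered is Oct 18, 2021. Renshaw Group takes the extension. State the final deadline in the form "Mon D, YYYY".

Mar 1, 2022

Adding 120 calendar days to Oct 18, 2021 gives Feb 15, 2022.
Since Feb 15, 2022 is a Tuesday and not a holiday, the date is unchanged.
Counting 10 further business days from Feb 15, 2022 reaches Mar 1, 2022.
Mar 1, 2022 is a Tuesday and not a listed holiday, so it stands.
Deadline: Mar 1, 2022.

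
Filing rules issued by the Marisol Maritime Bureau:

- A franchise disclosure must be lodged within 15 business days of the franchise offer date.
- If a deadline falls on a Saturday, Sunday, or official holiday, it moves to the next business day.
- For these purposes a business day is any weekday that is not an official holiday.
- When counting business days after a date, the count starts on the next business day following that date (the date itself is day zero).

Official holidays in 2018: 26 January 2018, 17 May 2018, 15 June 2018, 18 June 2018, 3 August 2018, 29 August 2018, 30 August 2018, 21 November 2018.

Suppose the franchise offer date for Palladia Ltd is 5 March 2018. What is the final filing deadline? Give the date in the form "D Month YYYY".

Starting the day after 5 March 2018 and counting 15 business days lands on 26 March 2018.
26 March 2018 is a Monday and not a listed holiday, so it stands.
So the filing is due 26 March 2018.

26 March 2018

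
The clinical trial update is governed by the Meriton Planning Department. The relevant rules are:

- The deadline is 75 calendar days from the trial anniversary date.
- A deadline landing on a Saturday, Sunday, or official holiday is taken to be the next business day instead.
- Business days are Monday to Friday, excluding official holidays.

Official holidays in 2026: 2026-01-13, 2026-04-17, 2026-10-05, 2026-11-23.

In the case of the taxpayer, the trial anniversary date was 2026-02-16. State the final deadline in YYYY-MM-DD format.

2026-05-04

75 calendar days after 2026-02-16 is 2026-05-02.
2026-05-02 is a Saturday; the next business day is 2026-05-04 (Monday).
So the filing is due 2026-05-04.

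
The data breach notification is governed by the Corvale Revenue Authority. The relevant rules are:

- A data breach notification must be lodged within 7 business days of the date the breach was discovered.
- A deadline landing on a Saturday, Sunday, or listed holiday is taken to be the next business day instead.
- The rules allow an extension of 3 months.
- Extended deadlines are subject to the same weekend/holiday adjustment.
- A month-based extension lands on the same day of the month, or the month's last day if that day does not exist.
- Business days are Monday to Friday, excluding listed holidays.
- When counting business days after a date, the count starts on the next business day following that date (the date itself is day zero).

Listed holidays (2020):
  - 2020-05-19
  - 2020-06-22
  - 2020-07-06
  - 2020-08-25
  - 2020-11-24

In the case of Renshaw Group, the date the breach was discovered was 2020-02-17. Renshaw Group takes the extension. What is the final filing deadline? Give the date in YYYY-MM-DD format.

2020-05-26

Counting 7 business days after 2020-02-17 (skipping weekends and listed holidays) reaches 2020-02-26.
2020-02-26 falls on a Wednesday, which is a business day, so no adjustment is needed.
Applying the 3 months extension: 3 months after 2020-02-26 is 2020-05-26.
Since 2020-05-26 is a Tuesday and not a holiday, the date is unchanged.
Deadline: 2020-05-26.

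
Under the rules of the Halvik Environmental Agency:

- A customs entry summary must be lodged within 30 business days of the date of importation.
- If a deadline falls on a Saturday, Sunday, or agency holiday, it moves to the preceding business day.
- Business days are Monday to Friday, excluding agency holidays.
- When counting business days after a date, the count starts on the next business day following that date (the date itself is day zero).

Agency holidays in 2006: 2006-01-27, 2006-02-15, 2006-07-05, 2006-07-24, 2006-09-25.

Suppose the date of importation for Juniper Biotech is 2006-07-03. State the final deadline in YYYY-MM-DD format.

2006-08-16

Counting 30 business days after 2006-07-03 (skipping weekends and listed holidays) reaches 2006-08-16.
2006-08-16 (Wednesday) is already a business day.
So the filing is due 2006-08-16.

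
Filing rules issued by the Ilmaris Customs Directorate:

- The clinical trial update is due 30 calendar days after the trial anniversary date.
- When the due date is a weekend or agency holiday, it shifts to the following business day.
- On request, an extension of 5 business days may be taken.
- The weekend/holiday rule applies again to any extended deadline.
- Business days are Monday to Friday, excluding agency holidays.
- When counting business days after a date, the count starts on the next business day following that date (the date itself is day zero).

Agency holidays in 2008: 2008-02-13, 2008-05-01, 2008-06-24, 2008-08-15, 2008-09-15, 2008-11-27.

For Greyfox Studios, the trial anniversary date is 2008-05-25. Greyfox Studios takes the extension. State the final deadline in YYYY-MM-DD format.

2008-07-02

30 calendar days after 2008-05-25 is 2008-06-24.
2008-06-24 falls on a listed holiday. Rolling to the next business day gives 2008-06-25, a Wednesday.
Counting 5 further business days from 2008-06-25 reaches 2008-07-02.
2008-07-02 falls on a Wednesday, which is a business day, so no adjustment is needed.
So the filing is due 2008-07-02.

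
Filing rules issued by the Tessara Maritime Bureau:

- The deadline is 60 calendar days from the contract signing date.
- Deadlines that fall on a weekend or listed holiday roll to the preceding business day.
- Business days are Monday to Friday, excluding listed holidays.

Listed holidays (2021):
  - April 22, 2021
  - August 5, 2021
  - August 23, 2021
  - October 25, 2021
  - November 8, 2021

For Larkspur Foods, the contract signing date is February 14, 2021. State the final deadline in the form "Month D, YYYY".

April 15, 2021

Adding 60 calendar days to February 14, 2021 gives April 15, 2021.
April 15, 2021 is a Thursday and not a listed holiday, so it stands.
The final due date is April 15, 2021.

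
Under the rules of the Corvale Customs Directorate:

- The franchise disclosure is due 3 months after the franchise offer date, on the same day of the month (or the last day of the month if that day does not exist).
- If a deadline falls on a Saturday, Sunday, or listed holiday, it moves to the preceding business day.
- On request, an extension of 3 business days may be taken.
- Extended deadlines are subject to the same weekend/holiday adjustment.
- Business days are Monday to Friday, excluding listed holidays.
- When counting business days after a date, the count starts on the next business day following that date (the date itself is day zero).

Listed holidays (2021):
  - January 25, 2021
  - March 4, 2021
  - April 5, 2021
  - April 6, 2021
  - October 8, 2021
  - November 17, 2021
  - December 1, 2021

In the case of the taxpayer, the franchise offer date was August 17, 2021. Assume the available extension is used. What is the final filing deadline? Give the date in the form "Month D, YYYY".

Moving 3 months forward from August 17, 2021 on the corresponding day gives November 17, 2021.
November 17, 2021 is a listed holiday; the preceding business day is November 16, 2021 (Tuesday).
The 3-business-day extension runs from November 16, 2021 to November 22, 2021.
November 22, 2021 falls on a Monday, which is a business day, so no adjustment is needed.
So the filing is due November 22, 2021.

November 22, 2021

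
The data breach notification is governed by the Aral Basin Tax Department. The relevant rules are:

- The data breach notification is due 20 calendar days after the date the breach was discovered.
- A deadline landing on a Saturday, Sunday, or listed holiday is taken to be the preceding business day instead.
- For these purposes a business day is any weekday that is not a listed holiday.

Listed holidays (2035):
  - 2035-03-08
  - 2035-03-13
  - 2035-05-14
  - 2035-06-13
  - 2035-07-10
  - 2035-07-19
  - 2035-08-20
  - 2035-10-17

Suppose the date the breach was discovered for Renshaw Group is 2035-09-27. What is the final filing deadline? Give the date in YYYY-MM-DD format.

Trigger date 2035-09-27 + 20 calendar days = 2035-10-17.
2035-10-17 is a listed holiday; the preceding business day is 2035-10-16 (Tuesday).
The final due date is 2035-10-16.

2035-10-16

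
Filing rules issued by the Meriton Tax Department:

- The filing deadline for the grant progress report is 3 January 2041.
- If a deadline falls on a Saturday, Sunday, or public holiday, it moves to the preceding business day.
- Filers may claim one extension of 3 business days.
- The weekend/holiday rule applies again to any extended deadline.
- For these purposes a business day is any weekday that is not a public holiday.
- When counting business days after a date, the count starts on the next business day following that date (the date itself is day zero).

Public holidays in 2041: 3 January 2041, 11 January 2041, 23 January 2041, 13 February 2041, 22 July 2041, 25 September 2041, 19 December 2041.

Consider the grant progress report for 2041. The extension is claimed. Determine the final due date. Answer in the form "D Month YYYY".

8 January 2041

The statutory due date is 3 January 2041.
3 January 2041 falls on a listed holiday. Rolling to the preceding business day gives 2 January 2041, a Wednesday.
Applying the 3-business-day extension: 3 business days after 2 January 2041 is 8 January 2041.
Since 8 January 2041 is a Tuesday and not a holiday, the date is unchanged.
Final deadline: 8 January 2041.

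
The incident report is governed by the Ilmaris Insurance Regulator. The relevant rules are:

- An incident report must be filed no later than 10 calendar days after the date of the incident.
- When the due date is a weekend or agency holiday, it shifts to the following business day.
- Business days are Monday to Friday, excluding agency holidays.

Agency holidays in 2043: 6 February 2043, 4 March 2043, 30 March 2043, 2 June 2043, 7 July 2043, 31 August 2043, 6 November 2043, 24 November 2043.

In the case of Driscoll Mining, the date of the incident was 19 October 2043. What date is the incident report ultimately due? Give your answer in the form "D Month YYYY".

29 October 2043

Adding 10 calendar days to 19 October 2043 gives 29 October 2043.
Since 29 October 2043 is a Thursday and not a holiday, the date is unchanged.
Final deadline: 29 October 2043.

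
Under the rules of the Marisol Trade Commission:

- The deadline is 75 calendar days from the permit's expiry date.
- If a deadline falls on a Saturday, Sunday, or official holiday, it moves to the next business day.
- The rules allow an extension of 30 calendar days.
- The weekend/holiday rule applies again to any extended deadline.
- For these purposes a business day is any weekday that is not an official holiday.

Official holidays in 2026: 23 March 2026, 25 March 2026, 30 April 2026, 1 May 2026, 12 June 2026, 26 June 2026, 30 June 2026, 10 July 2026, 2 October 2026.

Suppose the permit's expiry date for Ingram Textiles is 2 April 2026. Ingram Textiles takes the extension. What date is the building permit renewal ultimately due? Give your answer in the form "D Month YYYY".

16 July 2026

From 2 April 2026, 75 calendar days later is 16 June 2026.
Since 16 June 2026 is a Tuesday and not a holiday, the date is unchanged.
The 30-calendar-day extension moves the deadline from 16 June 2026 to 16 July 2026.
16 July 2026 falls on a Thursday, which is a business day, so no adjustment is needed.
The final due date is 16 July 2026.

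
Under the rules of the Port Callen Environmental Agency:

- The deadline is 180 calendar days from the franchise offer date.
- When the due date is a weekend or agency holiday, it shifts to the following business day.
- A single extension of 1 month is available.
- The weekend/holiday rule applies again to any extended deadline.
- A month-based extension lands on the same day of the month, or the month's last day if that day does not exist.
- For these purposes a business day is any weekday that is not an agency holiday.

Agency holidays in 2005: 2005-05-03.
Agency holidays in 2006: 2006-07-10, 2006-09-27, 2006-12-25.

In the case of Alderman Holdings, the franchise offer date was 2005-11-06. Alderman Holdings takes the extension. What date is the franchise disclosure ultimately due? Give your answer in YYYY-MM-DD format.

2006-06-05

Trigger date 2005-11-06 + 180 calendar days = 2006-05-05.
2006-05-05 falls on a Friday, which is a business day, so no adjustment is needed.
Applying the 1 month extension: 1 month after 2006-05-05 is 2006-06-05.
2006-06-05 is a Monday and not a listed holiday, so it stands.
The final due date is 2006-06-05.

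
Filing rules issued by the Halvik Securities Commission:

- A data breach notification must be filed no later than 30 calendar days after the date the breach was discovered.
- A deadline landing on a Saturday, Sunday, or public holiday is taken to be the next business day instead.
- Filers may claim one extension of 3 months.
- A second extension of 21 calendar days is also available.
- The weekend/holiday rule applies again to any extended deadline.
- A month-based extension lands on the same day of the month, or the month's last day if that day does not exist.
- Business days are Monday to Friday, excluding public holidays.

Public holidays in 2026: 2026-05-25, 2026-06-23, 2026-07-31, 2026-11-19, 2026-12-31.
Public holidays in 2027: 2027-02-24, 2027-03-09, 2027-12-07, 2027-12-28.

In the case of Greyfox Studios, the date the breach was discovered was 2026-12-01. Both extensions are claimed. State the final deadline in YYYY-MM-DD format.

2027-04-22

Trigger date 2026-12-01 + 30 calendar days = 2026-12-31.
2026-12-31 is a listed holiday; the next business day is 2027-01-01 (Friday).
Applying the 3 months extension: 3 months after 2027-01-01 is 2027-04-01.
2027-04-01 falls on a Thursday, which is a business day, so no adjustment is needed.
The 21-calendar-day extension moves the deadline from 2027-04-01 to 2027-04-22.
Since 2027-04-22 is a Thursday and not a holiday, the date is unchanged.
The final due date is 2027-04-22.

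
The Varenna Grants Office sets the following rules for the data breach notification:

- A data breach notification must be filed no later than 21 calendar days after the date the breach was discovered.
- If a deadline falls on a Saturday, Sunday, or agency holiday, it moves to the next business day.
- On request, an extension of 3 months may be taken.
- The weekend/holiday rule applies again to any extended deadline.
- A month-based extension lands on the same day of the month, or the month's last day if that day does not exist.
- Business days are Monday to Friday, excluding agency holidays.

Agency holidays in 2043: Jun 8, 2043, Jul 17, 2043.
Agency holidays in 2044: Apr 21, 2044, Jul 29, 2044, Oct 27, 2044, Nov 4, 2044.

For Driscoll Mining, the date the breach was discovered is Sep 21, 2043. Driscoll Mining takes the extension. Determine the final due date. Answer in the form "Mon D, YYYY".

Trigger date Sep 21, 2043 + 21 calendar days = Oct 12, 2043.
Since Oct 12, 2043 is a Monday and not a holiday, the date is unchanged.
Applying the 3 months extension: 3 months after Oct 12, 2043 is Jan 12, 2044.
Jan 12, 2044 is a Tuesday and not a listed holiday, so it stands.
Deadline: Jan 12, 2044.

Jan 12, 2044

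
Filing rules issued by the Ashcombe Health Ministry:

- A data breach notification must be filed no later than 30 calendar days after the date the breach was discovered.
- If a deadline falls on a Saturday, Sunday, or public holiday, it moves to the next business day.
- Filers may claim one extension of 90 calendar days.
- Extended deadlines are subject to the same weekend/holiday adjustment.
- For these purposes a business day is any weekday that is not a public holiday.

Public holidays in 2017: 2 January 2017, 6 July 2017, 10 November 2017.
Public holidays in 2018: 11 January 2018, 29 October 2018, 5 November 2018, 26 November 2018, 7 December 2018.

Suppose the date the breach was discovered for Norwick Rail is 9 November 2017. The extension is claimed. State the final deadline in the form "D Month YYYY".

From 9 November 2017, 30 calendar days later is 9 December 2017.
9 December 2017 is a Saturday, so it moves to the next business day, 11 December 2017 (Monday).
Applying the 90-calendar-day extension: 11 December 2017 + 90 days = 11 March 2018.
11 March 2018 is a Sunday; the next business day is 12 March 2018 (Monday).
Final deadline: 12 March 2018.

12 March 2018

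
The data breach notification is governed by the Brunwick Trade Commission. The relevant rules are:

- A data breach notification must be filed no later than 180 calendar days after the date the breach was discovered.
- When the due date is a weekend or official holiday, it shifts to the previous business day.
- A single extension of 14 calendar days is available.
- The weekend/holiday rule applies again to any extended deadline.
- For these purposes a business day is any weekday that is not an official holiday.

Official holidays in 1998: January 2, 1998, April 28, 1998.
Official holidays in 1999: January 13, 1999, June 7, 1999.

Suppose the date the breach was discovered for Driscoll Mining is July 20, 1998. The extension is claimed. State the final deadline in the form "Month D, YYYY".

January 29, 1999

Adding 180 calendar days to July 20, 1998 gives January 16, 1999.
January 16, 1999 is a Saturday; the preceding business day is January 15, 1999 (Friday).
The 14-calendar-day extension moves the deadline from January 15, 1999 to January 29, 1999.
January 29, 1999 is a Friday and not a listed holiday, so it stands.
Final deadline: January 29, 1999.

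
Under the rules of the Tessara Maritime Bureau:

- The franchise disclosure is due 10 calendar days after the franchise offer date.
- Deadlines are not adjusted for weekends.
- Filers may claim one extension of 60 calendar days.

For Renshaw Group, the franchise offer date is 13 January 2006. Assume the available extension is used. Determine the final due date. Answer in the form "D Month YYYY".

24 March 2006

Adding 10 calendar days to 13 January 2006 gives 23 January 2006.
No adjustment is made for weekends or holidays, so 23 January 2006 stands.
With the 60-day extension, 23 January 2006 becomes 24 March 2006.
24 March 2006 is a Friday; no weekend or holiday adjustment applies.
Final deadline: 24 March 2006.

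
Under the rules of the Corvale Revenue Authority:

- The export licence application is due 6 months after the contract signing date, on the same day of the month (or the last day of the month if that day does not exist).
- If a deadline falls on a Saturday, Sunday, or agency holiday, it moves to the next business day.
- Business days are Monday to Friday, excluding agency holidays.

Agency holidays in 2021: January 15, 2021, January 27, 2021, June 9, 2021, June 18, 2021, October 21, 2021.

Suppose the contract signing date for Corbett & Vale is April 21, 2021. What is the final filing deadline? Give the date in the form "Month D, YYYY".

6 months from April 21, 2021 is October 21, 2021.
Because October 21, 2021 is a listed holiday, the deadline becomes October 22, 2021 (Friday).
Deadline: October 22, 2021.

October 22, 2021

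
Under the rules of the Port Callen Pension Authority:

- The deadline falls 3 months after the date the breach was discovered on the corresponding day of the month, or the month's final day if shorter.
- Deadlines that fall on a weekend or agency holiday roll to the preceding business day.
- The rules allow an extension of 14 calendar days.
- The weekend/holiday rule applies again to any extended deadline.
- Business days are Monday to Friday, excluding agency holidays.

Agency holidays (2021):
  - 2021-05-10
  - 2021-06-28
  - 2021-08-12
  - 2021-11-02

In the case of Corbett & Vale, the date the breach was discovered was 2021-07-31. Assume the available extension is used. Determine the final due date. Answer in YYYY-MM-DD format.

2021-11-12

3 months from 2021-07-31 is 2021-10-31.
2021-10-31 falls on a Sunday. Rolling to the preceding business day gives 2021-10-29, a Friday.
The 14-calendar-day extension moves the deadline from 2021-10-29 to 2021-11-12.
2021-11-12 falls on a Friday, which is a business day, so no adjustment is needed.
Final deadline: 2021-11-12.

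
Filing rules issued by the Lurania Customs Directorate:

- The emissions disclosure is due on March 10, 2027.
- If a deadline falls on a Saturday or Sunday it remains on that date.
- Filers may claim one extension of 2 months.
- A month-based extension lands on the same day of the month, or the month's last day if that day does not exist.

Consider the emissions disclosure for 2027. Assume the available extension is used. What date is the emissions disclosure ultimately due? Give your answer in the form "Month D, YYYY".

The statutory due date is March 10, 2027.
March 10, 2027 falls on a Wednesday. The rules make no weekend/holiday allowance, so it remains March 10, 2027.
The 2 months extension carries March 10, 2027 to May 10, 2027.
May 10, 2027 falls on a Monday. The rules make no weekend/holiday allowance, so it remains May 10, 2027.
The final due date is May 10, 2027.

May 10, 2027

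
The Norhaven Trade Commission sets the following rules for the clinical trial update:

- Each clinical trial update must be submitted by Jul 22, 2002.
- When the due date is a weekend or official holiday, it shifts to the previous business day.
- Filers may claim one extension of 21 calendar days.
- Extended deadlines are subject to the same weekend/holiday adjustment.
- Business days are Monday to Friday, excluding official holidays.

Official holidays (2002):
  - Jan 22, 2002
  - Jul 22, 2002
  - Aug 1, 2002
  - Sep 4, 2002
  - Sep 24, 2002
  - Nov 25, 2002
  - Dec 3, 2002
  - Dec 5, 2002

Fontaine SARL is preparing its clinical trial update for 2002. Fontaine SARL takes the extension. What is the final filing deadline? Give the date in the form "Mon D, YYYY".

Aug 9, 2002

The statutory due date is Jul 22, 2002.
Jul 22, 2002 falls on a listed holiday. Rolling to the preceding business day gives Jul 19, 2002, a Friday.
The 21-calendar-day extension moves the deadline from Jul 19, 2002 to Aug 9, 2002.
Aug 9, 2002 is a Friday and not a listed holiday, so it stands.
The final due date is Aug 9, 2002.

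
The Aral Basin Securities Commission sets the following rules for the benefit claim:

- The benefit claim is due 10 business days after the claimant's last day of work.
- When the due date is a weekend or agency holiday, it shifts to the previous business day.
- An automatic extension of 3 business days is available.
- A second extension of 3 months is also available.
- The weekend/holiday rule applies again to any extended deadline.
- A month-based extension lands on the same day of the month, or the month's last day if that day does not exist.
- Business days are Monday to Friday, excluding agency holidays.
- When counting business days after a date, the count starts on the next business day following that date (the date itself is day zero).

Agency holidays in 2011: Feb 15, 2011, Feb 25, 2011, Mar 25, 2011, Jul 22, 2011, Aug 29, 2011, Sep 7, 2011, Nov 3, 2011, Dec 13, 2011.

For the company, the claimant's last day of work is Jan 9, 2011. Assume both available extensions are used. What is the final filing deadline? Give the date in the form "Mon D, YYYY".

10 business days after Jan 9, 2011, excluding weekends and holidays, is Jan 21, 2011.
Jan 21, 2011 falls on a Friday, which is a business day, so no adjustment is needed.
The 3-business-day extension runs from Jan 21, 2011 to Jan 26, 2011.
Since Jan 26, 2011 is a Wednesday and not a holiday, the date is unchanged.
Applying the 3 months extension: 3 months after Jan 26, 2011 is Apr 26, 2011.
Apr 26, 2011 (Tuesday) is already a business day.
The final due date is Apr 26, 2011.

Apr 26, 2011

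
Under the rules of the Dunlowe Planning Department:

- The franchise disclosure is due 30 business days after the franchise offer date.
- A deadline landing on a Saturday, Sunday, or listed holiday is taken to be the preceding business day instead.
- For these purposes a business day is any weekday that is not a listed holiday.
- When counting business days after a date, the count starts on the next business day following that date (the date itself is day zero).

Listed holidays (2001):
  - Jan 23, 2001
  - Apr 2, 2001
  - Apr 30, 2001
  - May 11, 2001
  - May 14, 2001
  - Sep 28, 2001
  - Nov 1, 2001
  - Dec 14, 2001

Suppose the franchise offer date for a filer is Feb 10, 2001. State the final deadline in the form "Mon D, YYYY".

Mar 23, 2001

Counting 30 business days after Feb 10, 2001 (skipping weekends and listed holidays) reaches Mar 23, 2001.
Mar 23, 2001 (Friday) is already a business day.
Final deadline: Mar 23, 2001.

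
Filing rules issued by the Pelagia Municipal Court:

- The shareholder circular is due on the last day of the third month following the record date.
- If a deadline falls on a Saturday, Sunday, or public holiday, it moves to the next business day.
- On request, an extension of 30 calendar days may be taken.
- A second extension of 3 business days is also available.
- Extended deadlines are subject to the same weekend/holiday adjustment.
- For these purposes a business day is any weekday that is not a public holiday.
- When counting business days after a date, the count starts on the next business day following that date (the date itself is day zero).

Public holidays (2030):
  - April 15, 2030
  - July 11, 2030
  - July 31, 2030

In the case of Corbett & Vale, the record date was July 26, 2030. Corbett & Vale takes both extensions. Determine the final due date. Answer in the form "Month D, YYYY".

December 5, 2030

The third month after July 26, 2030 is October 2030, whose last day is October 31, 2030.
October 31, 2030 is a Thursday and not a listed holiday, so it stands.
Applying the 30-calendar-day extension: October 31, 2030 + 30 days = November 30, 2030.
November 30, 2030 is a Saturday; the next business day is December 2, 2030 (Monday).
Counting 3 further business days from December 2, 2030 reaches December 5, 2030.
December 5, 2030 falls on a Thursday, which is a business day, so no adjustment is needed.
Final deadline: December 5, 2030.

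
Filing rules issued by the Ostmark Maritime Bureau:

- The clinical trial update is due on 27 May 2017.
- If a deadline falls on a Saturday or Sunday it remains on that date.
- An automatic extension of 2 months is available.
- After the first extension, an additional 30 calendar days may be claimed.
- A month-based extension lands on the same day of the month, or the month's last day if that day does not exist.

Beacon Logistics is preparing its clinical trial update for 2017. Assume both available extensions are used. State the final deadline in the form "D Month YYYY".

Start from the fixed due date, 27 May 2017.
No adjustment is made for weekends or holidays, so 27 May 2017 stands.
The 2 months extension carries 27 May 2017 to 27 July 2017.
27 July 2017 falls on a Thursday. The rules make no weekend/holiday allowance, so it remains 27 July 2017.
The 30-calendar-day extension moves the deadline from 27 July 2017 to 26 August 2017.
No adjustment is made for weekends or holidays, so 26 August 2017 stands.
The final due date is 26 August 2017.

26 August 2017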